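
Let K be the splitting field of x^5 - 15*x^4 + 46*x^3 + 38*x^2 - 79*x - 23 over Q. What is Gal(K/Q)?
C_5

The polynomial f is an irreducible quintic over Q, so G = Gal(f/Q) is a transitive subgroup of S_5: one of C_5 (5T1, order 5), D_5 (5T2, order 10), F_20 (5T3, order 20), A_5 (5T4, order 60) or S_5 (5T5, order 120). The discriminant of f is 8121314443264 = 2849792^2, a perfect square, so G is contained in A_5. The transitive groups of degree 5 contained in A_5 are: C_5 (5T1, order 5), D_5 (5T2, order 10), A_5 (5T4, order 60). By Dedekind's theorem, for a prime p not dividing disc(f) the degrees of the irreducible factors of f mod p form the cycle type of an element of G. Factoring f modulo the 14 such primes p <= 59 (skipping 2, 11, 23, which divide the discriminant), each new pattern first appears at: mod 3: f = (x^5 + x^3 + 2x^2 + 2x + 1), pattern 5; mod 43: f = (x + 18)(x + 20)(x + 23)(x + 24)(x + 29), pattern 1+1+1+1+1. No other pattern occurs in this range, so the set of observed cycle types is {5, 1+1+1+1+1}. The candidates containing elements of all these cycle types are C_5 (5T1) of order 5, D_5 (5T2) of order 10, A_5 (5T4) of order 60; the others are excluded. The observed types are precisely the cycle types that occur in C_5 (5T1). Each of the other remaining candidates has further cycle types, and by the Chebotarev density theorem the matching factorization patterns would occur for a proportion of primes equal to their share of the group: D_5 (5T2) additionally contains elements of type 2+2+1 (5 of its 10 elements, about 50% of primes); A_5 (5T4) additionally contains elements of type 3+1+1, 2+2+1 (35 of its 60 elements, about 58% of primes). None of the 14 primes tested shows any such pattern (for each of these groups the chance of that is below 10^-4), which rules them out. Hence G = C_5 (5T1), of order 5.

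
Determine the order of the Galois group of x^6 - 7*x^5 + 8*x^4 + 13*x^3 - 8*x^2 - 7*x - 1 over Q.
The degree of the splitting field over Q equals the order of the Galois group, so first determine the group. The polynomial f is an irreducible sextic over Q, so G = Gal(f/Q) is one of the 16 transitive subgroups 6T1, ..., 6T16 of S_6. The discriminant of f is 324179200, which is not a perfect square, so G is not contained in A_6. The transitive groups of degree 6 not contained in A_6 are: C_6 (6T1, order 6), S_3 (6T2, order 6), D_6 (6T3, order 12), C_3 x S_3 (6T5, order 18), A_4 x C_2 (6T6, order 24), S_4 (6T8, order 24), S_3 x S_3 (6T9, order 36), S_4 x C_2 (6T11, order 48), (S_3 x S_3) : C_2 (6T13, order 72), PGL(2,5) (6T14, order 120), S_6 (6T16, order 720). By Dedekind's theorem, for a prime p not dividing disc(f) the degrees of the irreducible factors of f mod p form the cycle type of an element of G. Factoring f modulo the 23 such primes p <= 101 (skipping 2, 5, 37, which divide the discriminant), each new pattern first appears at: mod 3: f = (x^3 + 2x + 2)(x^3 + 2x^2 + 1), pattern 3+3; mod 13: f = (x^2 + 4x + 2)(x^2 + 4x + 12)(x^2 + 11x + 7), pattern 2+2+2; mod 67: f = (x + 12)(x + 39)(x + 42)(x + 45)(x + 59)(x + 64), pattern 1+1+1+1+1+1. No other pattern occurs in this range, so the set of observed cycle types is {3+3, 2+2+2, 1+1+1+1+1+1}. The candidates containing elements of all these cycle types are C_6 (6T1) of order 6, S_3 (6T2) of order 6, D_6 (6T3) of order 12, C_3 x S_3 (6T5) of order 18, A_4 x C_2 (6T6) of order 24, S_4 (6T8) of order 24, S_3 x S_3 (6T9) of order 36, S_4 x C_2 (6T11) of order 48, (S_3 x S_3) : C_2 (6T13) of order 72, PGL(2,5) (6T14) of order 120, S_6 (6T16) of order 720; the others are excluded. The observed types are precisely the cycle types that occur in S_3 (6T2). Each of the other remaining candidates has further cycle types, and by the Chebotarev density theorem the matching factorization patterns would occur for a proportion of primes equal to their share of the group: C_6 (6T1) additionally contains elements of type 6 (2 of its 6 elements, about 33% of primes); D_6 (6T3) additionally contains elements of type 6, 2+2+1+1 (5 of its 12 elements, about 42% of primes); C_3 x S_3 (6T5) additionally contains elements of type 6, 3+1+1+1 (10 of its 18 elements, about 56% of primes); A_4 x C_2 (6T6) additionally contains elements of type 6, 2+2+1+1, 2+1+1+1+1 (14 of its 24 elements, about 58% of primes); S_4 (6T8) additionally contains elements of type 4+1+1, 2+2+1+1 (9 of its 24 elements, about 38% of primes); S_3 x S_3 (6T9) additionally contains elements of type 6, 3+1+1+1, 2+2+1+1 (25 of its 36 elements, about 69% of primes); S_4 x C_2 (6T11) additionally contains elements of type 6, 4+2, 4+1+1, 2+2+1+1, 2+1+1+1+1 (32 of its 48 elements, about 67% of primes); (S_3 x S_3) : C_2 (6T13) additionally contains elements of type 6, 4+2, 3+2+1, 3+1+1+1, 2+2+1+1, 2+1+1+1+1 (61 of its 72 elements, about 85% of primes); PGL(2,5) (6T14) additionally contains elements of type 6, 5+1, 4+1+1, 2+2+1+1 (89 of its 120 elements, about 74% of primes); S_6 (6T16) additionally contains elements of type 6, 5+1, 4+2, 4+1+1, 3+2+1, 3+1+1+1, 2+2+1+1, 2+1+1+1+1 (664 of its 720 elements, about 92% of primes). None of the 23 primes tested shows any such pattern (for each of these groups the chance of that is below 10^-4), which rules them out. Hence G = S_3 (6T2), of order 6. The Galois group S_3 (6T2) has order 6, so the splitting field has degree 6 over Q.

6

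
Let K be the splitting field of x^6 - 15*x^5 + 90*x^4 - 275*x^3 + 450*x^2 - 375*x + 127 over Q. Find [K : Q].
The degree of the splitting field over Q equals the order of the Galois group, so first determine the group. The polynomial f is an irreducible sextic over Q, so G = Gal(f/Q) is one of the 16 transitive subgroups 6T1, ..., 6T16 of S_6. The discriminant of f is -34992, which is not a perfect square, so G is not contained in A_6. The transitive groups of degree 6 not contained in A_6 are: C_6 (6T1, order 6), S_3 (6T2, order 6), D_6 (6T3, order 12), C_3 x S_3 (6T5, order 18), A_4 x C_2 (6T6, order 24), S_4 (6T8, order 24), S_3 x S_3 (6T9, order 36), S_4 x C_2 (6T11, order 48), (S_3 x S_3) : C_2 (6T13, order 72), PGL(2,5) (6T14, order 120), S_6 (6T16, order 720). By Dedekind's theorem, for a prime p not dividing disc(f) the degrees of the irreducible factors of f mod p form the cycle type of an element of G. Factoring f modulo the 23 such primes p <= 97 (skipping 2, 3, which divide the discriminant), each new pattern first appears at: mod 5: f = (x^2 + 3)(x^2 + 2x + 3)(x^2 + 3x + 3), pattern 2+2+2; mod 7: f = (x^3 + 2x^2 + 4x + 5)(x^3 + 4x^2 + x + 3), pattern 3+3; mod 31: f = (x + 1)(x + 5)(x + 7)(x + 19)(x + 21)(x + 25), pattern 1+1+1+1+1+1. No other pattern occurs in this range, so the set of observed cycle types is {2+2+2, 3+3, 1+1+1+1+1+1}. The candidates containing elements of all these cycle types are C_6 (6T1) of order 6, S_3 (6T2) of order 6, D_6 (6T3) of order 12, C_3 x S_3 (6T5) of order 18, A_4 x C_2 (6T6) of order 24, S_4 (6T8) of order 24, S_3 x S_3 (6T9) of order 36, S_4 x C_2 (6T11) of order 48, (S_3 x S_3) : C_2 (6T13) of order 72, PGL(2,5) (6T14) of order 120, S_6 (6T16) of order 720; the others are excluded. The observed types are precisely the cycle types that occur in S_3 (6T2). Each of the other remaining candidates has further cycle types, and by the Chebotarev density theorem the matching factorization patterns would occur for a proportion of primes equal to their share of the group: C_6 (6T1) additionally contains elements of type 6 (2 of its 6 elements, about 33% of primes); D_6 (6T3) additionally contains elements of type 6, 2+2+1+1 (5 of its 12 elements, about 42% of primes); C_3 x S_3 (6T5) additionally contains elements of type 6, 3+1+1+1 (10 of its 18 elements, about 56% of primes); A_4 x C_2 (6T6) additionally contains elements of type 6, 2+2+1+1, 2+1+1+1+1 (14 of its 24 elements, about 58% of primes); S_4 (6T8) additionally contains elements of type 4+1+1, 2+2+1+1 (9 of its 24 elements, about 38% of primes); S_3 x S_3 (6T9) additionally contains elements of type 6, 3+1+1+1, 2+2+1+1 (25 of its 36 elements, about 69% of primes); S_4 x C_2 (6T11) additionally contains elements of type 6, 4+2, 4+1+1, 2+2+1+1, 2+1+1+1+1 (32 of its 48 elements, about 67% of primes); (S_3 x S_3) : C_2 (6T13) additionally contains elements of type 6, 4+2, 3+2+1, 3+1+1+1, 2+2+1+1, 2+1+1+1+1 (61 of its 72 elements, about 85% of primes); PGL(2,5) (6T14) additionally contains elements of type 6, 5+1, 4+1+1, 2+2+1+1 (89 of its 120 elements, about 74% of primes); S_6 (6T16) additionally contains elements of type 6, 5+1, 4+2, 4+1+1, 3+2+1, 3+1+1+1, 2+2+1+1, 2+1+1+1+1 (664 of its 720 elements, about 92% of primes). None of the 23 primes tested shows any such pattern (for each of these groups the chance of that is below 10^-4), which rules them out. Hence G = S_3 (6T2), of order 6. The Galois group S_3 (6T2) has order 6, so the splitting field has degree 6 over Q.

6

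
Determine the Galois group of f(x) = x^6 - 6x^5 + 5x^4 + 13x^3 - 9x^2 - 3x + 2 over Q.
The polynomial f is an irreducible sextic over Q, so G = Gal(f/Q) is one of the 16 transitive subgroups 6T1, ..., 6T16 of S_6. The discriminant of f is 30991489 = 5567^2, a perfect square, so G is contained in A_6. The transitive groups of degree 6 contained in A_6 are: A_4 (6T4, order 12), S_4 (6T7, order 24), (C_3 x C_3) : C_4 (6T10, order 36), PSL(2,5) (6T12, order 60), A_6 (6T15, order 360). By Dedekind's theorem, for a prime p not dividing disc(f) the degrees of the irreducible factors of f mod p form the cycle type of an element of G. Factoring f modulo the 21 such primes p <= 79 (skipping 19, which divides the discriminant), each new pattern first appears at: mod 2: f = (x)(x^5 + x^3 + x^2 + x + 1), pattern 5+1; mod 7: f = (x^3 + 2x^2 + 4x + 5)(x^3 + 6x^2 + 3x + 6), pattern 3+3; mod 61: f = (x + 36)(x + 58)(x^2 + 9x + 38)(x^2 + 13x + 25), pattern 2+2+1+1. No other pattern occurs in this range, so the set of observed cycle types is {5+1, 3+3, 2+2+1+1}. The candidates containing elements of all these cycle types are PSL(2,5) (6T12) of order 60, A_6 (6T15) of order 360; the others are excluded. The observed types are precisely the cycle types that occur in PSL(2,5) (6T12) (apart from the identity). Each of the other remaining candidates has further cycle types, and by the Chebotarev density theorem the matching factorization patterns would occur for a proportion of primes equal to their share of the group: A_6 (6T15) additionally contains elements of type 4+2, 3+1+1+1 (130 of its 360 elements, about 36% of primes). None of the 21 primes tested shows any such pattern (for each of these groups the chance of that is below 10^-4), which rules them out. Hence G = PSL(2,5) (6T12), of order 60.

PSL(2,5)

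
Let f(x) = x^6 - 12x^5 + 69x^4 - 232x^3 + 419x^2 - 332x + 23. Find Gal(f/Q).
The polynomial f is an irreducible sextic over Q, so G = Gal(f/Q) is one of the 16 transitive subgroups 6T1, ..., 6T16 of S_6. The discriminant of f is 870211913777152, which is not a perfect square, so G is not contained in A_6. The transitive groups of degree 6 not contained in A_6 are: C_6 (6T1, order 6), S_3 (6T2, order 6), D_6 (6T3, order 12), C_3 x S_3 (6T5, order 18), A_4 x C_2 (6T6, order 24), S_4 (6T8, order 24), S_3 x S_3 (6T9, order 36), S_4 x C_2 (6T11, order 48), (S_3 x S_3) : C_2 (6T13, order 72), PGL(2,5) (6T14, order 120), S_6 (6T16, order 720). By Dedekind's theorem, for a prime p not dividing disc(f) the degrees of the irreducible factors of f mod p form the cycle type of an element of G. Factoring f modulo the 22 such primes p <= 89 (skipping 2, 37, which divide the discriminant), each new pattern first appears at: mod 3: f = (x^3 + x^2 + x + 2)(x^3 + 2x^2 + 1), pattern 3+3; mod 5: f = (x^2 + x + 1)(x^2 + 3x + 3)(x^2 + 4x + 1), pattern 2+2+2; mod 17: f = (x + 1)(x + 12)(x^4 + 9x^3 + 8x^2 + 15x + 9), pattern 4+1+1; mod 67: f = (x + 7)(x + 56)(x^2 + 63x + 2)(x^2 + 63x + 29), pattern 2+2+1+1. No other pattern occurs in this range, so the set of observed cycle types is {3+3, 2+2+2, 4+1+1, 2+2+1+1}. The candidates containing elements of all these cycle types are S_4 (6T8) of order 24, S_4 x C_2 (6T11) of order 48, PGL(2,5) (6T14) of order 120, S_6 (6T16) of order 720; the others are excluded. The observed types are precisely the cycle types that occur in S_4 (6T8) (apart from the identity). Each of the other remaining candidates has further cycle types, and by the Chebotarev density theorem the matching factorization patterns would occur for a proportion of primes equal to their share of the group: S_4 x C_2 (6T11) additionally contains elements of type 6, 4+2, 2+1+1+1+1 (17 of its 48 elements, about 35% of primes); PGL(2,5) (6T14) additionally contains elements of type 6, 5+1 (44 of its 120 elements, about 37% of primes); S_6 (6T16) additionally contains elements of type 6, 5+1, 4+2, 3+2+1, 3+1+1+1, 2+1+1+1+1 (529 of its 720 elements, about 73% of primes). None of the 22 primes tested shows any such pattern (for each of these groups the chance of that is below 10^-4), which rules them out. Hence G = S_4 (6T8), of order 24.

S_4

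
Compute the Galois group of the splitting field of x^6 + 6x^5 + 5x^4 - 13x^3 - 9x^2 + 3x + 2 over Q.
The polynomial f is an irreducible sextic over Q, so G = Gal(f/Q) is one of the 16 transitive subgroups 6T1, ..., 6T16 of S_6. The discriminant of f is 30991489 = 5567^2, a perfect square, so G is contained in A_6. The transitive groups of degree 6 contained in A_6 are: A_4 (6T4, order 12), S_4 (6T7, order 24), (C_3 x C_3) : C_4 (6T10, order 36), PSL(2,5) (6T12, order 60), A_6 (6T15, order 360). By Dedekind's theorem, for a prime p not dividing disc(f) the degrees of the irreducible factors of f mod p form the cycle type of an element of G. Factoring f modulo the 21 such primes p <= 79 (skipping 19, which divides the discriminant), each new pattern first appears at: mod 2: f = (x)(x^5 + x^3 + x^2 + x + 1), pattern 5+1; mod 7: f = (x^3 + x^2 + 3x + 1)(x^3 + 5x^2 + 4x + 2), pattern 3+3; mod 61: f = (x + 3)(x + 25)(x^2 + 48x + 25)(x^2 + 52x + 38), pattern 2+2+1+1. No other pattern occurs in this range, so the set of observed cycle types is {5+1, 3+3, 2+2+1+1}. The candidates containing elements of all these cycle types are PSL(2,5) (6T12) of order 60, A_6 (6T15) of order 360; the others are excluded. The observed types are precisely the cycle types that occur in PSL(2,5) (6T12) (apart from the identity). Each of the other remaining candidates has further cycle types, and by the Chebotarev density theorem the matching factorization patterns would occur for a proportion of primes equal to their share of the group: A_6 (6T15) additionally contains elements of type 4+2, 3+1+1+1 (130 of its 360 elements, about 36% of primes). None of the 21 primes tested shows any such pattern (for each of these groups the chance of that is below 10^-4), which rules them out. Hence G = PSL(2,5) (6T12), of order 60.

PSL(2,5) (also written A5(6))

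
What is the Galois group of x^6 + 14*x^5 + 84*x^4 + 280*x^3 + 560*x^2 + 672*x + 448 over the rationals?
The polynomial f is an irreducible sextic over Q, so G = Gal(f/Q) is one of the 16 transitive subgroups 6T1, ..., 6T16 of S_6. The discriminant of f is -18046378835968, which is not a perfect square, so G is not contained in A_6. The transitive groups of degree 6 not contained in A_6 are: C_6 (6T1, order 6), S_3 (6T2, order 6), D_6 (6T3, order 12), C_3 x S_3 (6T5, order 18), A_4 x C_2 (6T6, order 24), S_4 (6T8, order 24), S_3 x S_3 (6T9, order 36), S_4 x C_2 (6T11, order 48), (S_3 x S_3) : C_2 (6T13, order 72), PGL(2,5) (6T14, order 120), S_6 (6T16, order 720). By Dedekind's theorem, for a prime p not dividing disc(f) the degrees of the irreducible factors of f mod p form the cycle type of an element of G. Factoring f modulo the 37 such primes p <= 167 (skipping 2, 7, which divide the discriminant), each new pattern first appears at: mod 3: f = (x^6 + 2x^5 + x^3 + 2x^2 + 1), pattern 6; mod 11: f = (x^3 + 5x^2 + 2x + 6)(x^3 + 9x^2 + 4x + 5), pattern 3+3; mod 13: f = (x^2 + x + 2)(x^2 + 3x + 6)(x^2 + 10x + 7), pattern 2+2+2; mod 29: f = (x + 10)(x + 12)(x + 14)(x + 17)(x + 20)(x + 28), pattern 1+1+1+1+1+1. No other pattern occurs in this range, so the set of observed cycle types is {6, 3+3, 2+2+2, 1+1+1+1+1+1}. The candidates containing elements of all these cycle types are C_6 (6T1) of order 6, D_6 (6T3) of order 12, C_3 x S_3 (6T5) of order 18, A_4 x C_2 (6T6) of order 24, S_3 x S_3 (6T9) of order 36, S_4 x C_2 (6T11) of order 48, (S_3 x S_3) : C_2 (6T13) of order 72, PGL(2,5) (6T14) of order 120, S_6 (6T16) of order 720; the others are excluded. The observed types are precisely the cycle types that occur in C_6 (6T1). Each of the other remaining candidates has further cycle types, and by the Chebotarev density theorem the matching factorization patterns would occur for a proportion of primes equal to their share of the group: D_6 (6T3) additionally contains elements of type 2+2+1+1 (3 of its 12 elements, about 25% of primes); C_3 x S_3 (6T5) additionally contains elements of type 3+1+1+1 (4 of its 18 elements, about 22% of primes); A_4 x C_2 (6T6) additionally contains elements of type 2+2+1+1, 2+1+1+1+1 (6 of its 24 elements, about 25% of primes); S_3 x S_3 (6T9) additionally contains elements of type 3+1+1+1, 2+2+1+1 (13 of its 36 elements, about 36% of primes); S_4 x C_2 (6T11) additionally contains elements of type 4+2, 4+1+1, 2+2+1+1, 2+1+1+1+1 (24 of its 48 elements, about 50% of primes); (S_3 x S_3) : C_2 (6T13) additionally contains elements of type 4+2, 3+2+1, 3+1+1+1, 2+2+1+1, 2+1+1+1+1 (49 of its 72 elements, about 68% of primes); PGL(2,5) (6T14) additionally contains elements of type 5+1, 4+1+1, 2+2+1+1 (69 of its 120 elements, about 58% of primes); S_6 (6T16) additionally contains elements of type 5+1, 4+2, 4+1+1, 3+2+1, 3+1+1+1, 2+2+1+1, 2+1+1+1+1 (544 of its 720 elements, about 76% of primes). None of the 37 primes tested shows any such pattern (for each of these groups the chance of that is below 10^-4), which rules them out. Hence G = C_6 (6T1), of order 6.

C_6 (also written C6)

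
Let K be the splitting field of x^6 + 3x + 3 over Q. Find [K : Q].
72

The degree of the splitting field over Q equals the order of the Galois group, so first determine the group. The polynomial f is an irreducible sextic over Q, so G = Gal(f/Q) is one of the 16 transitive subgroups 6T1, ..., 6T16 of S_6. The discriminant of f is -9059283, which is not a perfect square, so G is not contained in A_6. The transitive groups of degree 6 not contained in A_6 are: C_6 (6T1, order 6), S_3 (6T2, order 6), D_6 (6T3, order 12), C_3 x S_3 (6T5, order 18), A_4 x C_2 (6T6, order 24), S_4 (6T8, order 24), S_3 x S_3 (6T9, order 36), S_4 x C_2 (6T11, order 48), (S_3 x S_3) : C_2 (6T13, order 72), PGL(2,5) (6T14, order 120), S_6 (6T16, order 720). By Dedekind's theorem, for a prime p not dividing disc(f) the degrees of the irreducible factors of f mod p form the cycle type of an element of G. Factoring f modulo the 28 such primes p <= 127 (skipping 3, 17, 43, which divide the discriminant), each new pattern first appears at: mod 2: f = (x^6 + x + 1), pattern 6; mod 7: f = (x + 6)(x^2 + 3x + 6)(x^3 + 5x^2 + x + 3), pattern 3+2+1; mod 11: f = (x^2 + 2x + 2)(x^4 + 9x^3 + 2x^2 + 7), pattern 4+2; mod 13: f = (x + 5)(x + 10)(x^2 + x + 3)(x^2 + 10x + 6), pattern 2+2+1+1; mod 61: f = (x + 2)(x + 4)(x + 10)(x + 21)(x^2 + 24x + 50), pattern 2+1+1+1+1; mod 97: f = (x + 10)(x + 12)(x + 49)(x^3 + 26x^2 + 60x + 34), pattern 3+1+1+1; mod 113: f = (x^2 + 4x + 10)(x^2 + 45x + 105)(x^2 + 64x + 72), pattern 2+2+2; mod 127: f = (x^3 + 39x^2 + 18x + 106)(x^3 + 88x^2 + 106x + 18), pattern 3+3. No other pattern occurs in this range, so the set of observed cycle types is {6, 3+2+1, 4+2, 2+2+1+1, 2+1+1+1+1, 3+1+1+1, 2+2+2, 3+3}. The candidates containing elements of all these cycle types are (S_3 x S_3) : C_2 (6T13) of order 72, S_6 (6T16) of order 720; the others are excluded. The observed types are precisely the cycle types that occur in (S_3 x S_3) : C_2 (6T13) (apart from the identity). Each of the other remaining candidates has further cycle types, and by the Chebotarev density theorem the matching factorization patterns would occur for a proportion of primes equal to their share of the group: S_6 (6T16) additionally contains elements of type 5+1, 4+1+1 (234 of its 720 elements, about 32% of primes). None of the 28 primes tested shows any such pattern (for each of these groups the chance of that is below 10^-4), which rules them out. Hence G = (S_3 x S_3) : C_2 (6T13), of order 72. The Galois group (S_3 x S_3) : C_2 (6T13) has order 72, so the splitting field has degree 72 over Q.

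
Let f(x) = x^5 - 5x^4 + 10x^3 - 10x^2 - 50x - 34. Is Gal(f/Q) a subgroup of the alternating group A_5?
The polynomial is irreducible of degree 5 over Q. Its discriminant is 58564000000 = 242000^2, a perfect square. A Galois group lies in the alternating group exactly when the discriminant is a square in Q, so the Galois group (A_5) is contained in A_5.

Yes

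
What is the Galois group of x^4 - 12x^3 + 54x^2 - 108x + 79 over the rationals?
The polynomial is an irreducible quartic over Q and its discriminant is -2048, which is not a perfect square, so the Galois group is not contained in A_4. The resolvent cubic y^3 - 54*y^2 + 980*y - 5976 has exactly one rational root, so the Galois group is C_4 or D_4. The quartic remains irreducible over Q(sqrt(disc)), so the group is D_4.

4T3: D_4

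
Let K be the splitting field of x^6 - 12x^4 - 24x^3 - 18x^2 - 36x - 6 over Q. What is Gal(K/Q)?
S_3 x S_3 (order 36)

The polynomial f is an irreducible sextic over Q, so G = Gal(f/Q) is one of the 16 transitive subgroups 6T1, ..., 6T16 of S_6. The discriminant of f is 32289945753600, which is not a perfect square, so G is not contained in A_6. The transitive groups of degree 6 not contained in A_6 are: C_6 (6T1, order 6), S_3 (6T2, order 6), D_6 (6T3, order 12), C_3 x S_3 (6T5, order 18), A_4 x C_2 (6T6, order 24), S_4 (6T8, order 24), S_3 x S_3 (6T9, order 36), S_4 x C_2 (6T11, order 48), (S_3 x S_3) : C_2 (6T13, order 72), PGL(2,5) (6T14, order 120), S_6 (6T16, order 720). By Dedekind's theorem, for a prime p not dividing disc(f) the degrees of the irreducible factors of f mod p form the cycle type of an element of G. Factoring f modulo the 14 such primes p <= 59 (skipping 2, 3, 5, which divide the discriminant), each new pattern first appears at: mod 7: f = (x^6 + 2x^4 + 4x^3 + 3x^2 + 6x + 1), pattern 6; mod 19: f = (x + 5)(x + 15)(x + 18)(x^3 + 9x + 13), pattern 3+1+1+1; mod 23: f = (x + 3)(x + 16)(x^2 + 7x + 7)(x^2 + 20x + 16), pattern 2+2+1+1; mod 31: f = (x^2 + 6x + 3)(x^2 + 9x + 2)(x^2 + 16x + 30), pattern 2+2+2; mod 43: f = (x^3 + 15x + 23)(x^3 + 16x + 39), pattern 3+3. No other pattern occurs in this range, so the set of observed cycle types is {6, 3+1+1+1, 2+2+1+1, 2+2+2, 3+3}. The candidates containing elements of all these cycle types are S_3 x S_3 (6T9) of order 36, (S_3 x S_3) : C_2 (6T13) of order 72, S_6 (6T16) of order 720; the others are excluded. The observed types are precisely the cycle types that occur in S_3 x S_3 (6T9) (apart from the identity). Each of the other remaining candidates has further cycle types, and by the Chebotarev density theorem the matching factorization patterns would occur for a proportion of primes equal to their share of the group: (S_3 x S_3) : C_2 (6T13) additionally contains elements of type 4+2, 3+2+1, 2+1+1+1+1 (36 of its 72 elements, about 50% of primes); S_6 (6T16) additionally contains elements of type 5+1, 4+2, 4+1+1, 3+2+1, 2+1+1+1+1 (459 of its 720 elements, about 64% of primes). None of the 14 primes tested shows any such pattern (for each of these groups the chance of that is below 10^-4), which rules them out. Hence G = S_3 x S_3 (6T9), of order 36.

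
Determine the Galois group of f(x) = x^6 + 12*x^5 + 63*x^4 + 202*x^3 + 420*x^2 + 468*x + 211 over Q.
6T14: PGL(2,5)

The polynomial f is an irreducible sextic over Q, so G = Gal(f/Q) is one of the 16 transitive subgroups 6T1, ..., 6T16 of S_6. The discriminant of f is -28010528989632, which is not a perfect square, so G is not contained in A_6. The transitive groups of degree 6 not contained in A_6 are: C_6 (6T1, order 6), S_3 (6T2, order 6), D_6 (6T3, order 12), C_3 x S_3 (6T5, order 18), A_4 x C_2 (6T6, order 24), S_4 (6T8, order 24), S_3 x S_3 (6T9, order 36), S_4 x C_2 (6T11, order 48), (S_3 x S_3) : C_2 (6T13, order 72), PGL(2,5) (6T14, order 120), S_6 (6T16, order 720). By Dedekind's theorem, for a prime p not dividing disc(f) the degrees of the irreducible factors of f mod p form the cycle type of an element of G. Factoring f modulo the 21 such primes p <= 89 (skipping 2, 3, 7, which divide the discriminant), each new pattern first appears at: mod 5: f = (x^6 + 2x^5 + 3x^4 + 2x^3 + 3x + 1), pattern 6; mod 11: f = (x + 6)(x^5 + 6x^4 + 5x^3 + 7x^2 + 4x + 4), pattern 5+1; mod 13: f = (x + 1)(x + 7)(x^4 + 4x^3 + 11x^2 + 8x + 6), pattern 4+1+1; mod 23: f = (x + 5)(x + 18)(x^2 + 3x + 11)(x^2 + 9x + 4), pattern 2+2+1+1; mod 43: f = (x^3 + 6x^2 + 12x + 39)(x^3 + 6x^2 + 15x + 1), pattern 3+3; mod 61: f = (x^2 + 32x + 5)(x^2 + 50x + 55)(x^2 + 52x + 56), pattern 2+2+2. No other pattern occurs in this range, so the set of observed cycle types is {6, 5+1, 4+1+1, 2+2+1+1, 3+3, 2+2+2}. The candidates containing elements of all these cycle types are PGL(2,5) (6T14) of order 120, S_6 (6T16) of order 720; the others are excluded. The observed types are precisely the cycle types that occur in PGL(2,5) (6T14) (apart from the identity). Each of the other remaining candidates has further cycle types, and by the Chebotarev density theorem the matching factorization patterns would occur for a proportion of primes equal to their share of the group: S_6 (6T16) additionally contains elements of type 4+2, 3+2+1, 3+1+1+1, 2+1+1+1+1 (265 of its 720 elements, about 37% of primes). None of the 21 primes tested shows any such pattern (for each of these groups the chance of that is below 10^-4), which rules them out. Hence G = PGL(2,5) (6T14), of order 120.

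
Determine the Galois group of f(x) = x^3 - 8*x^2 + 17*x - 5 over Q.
C_3, A_3

The polynomial is an irreducible cubic over Q and its discriminant is 169 = 13^2, a perfect square. For an irreducible cubic, a square discriminant forces the Galois group to be A_3, the cyclic group of order 3.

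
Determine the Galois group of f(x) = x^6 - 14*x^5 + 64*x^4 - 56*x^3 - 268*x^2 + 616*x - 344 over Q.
6T4: A_4

The polynomial f is an irreducible sextic over Q, so G = Gal(f/Q) is one of the 16 transitive subgroups 6T1, ..., 6T16 of S_6. The discriminant of f is 4430029130039296 = 66558464^2, a perfect square, so G is contained in A_6. The transitive groups of degree 6 contained in A_6 are: A_4 (6T4, order 12), S_4 (6T7, order 24), (C_3 x C_3) : C_4 (6T10, order 36), PSL(2,5) (6T12, order 60), A_6 (6T15, order 360). By Dedekind's theorem, for a prime p not dividing disc(f) the degrees of the irreducible factors of f mod p form the cycle type of an element of G. Factoring f modulo the 33 such primes p <= 149 (skipping 2, 7, which divide the discriminant), each new pattern first appears at: mod 3: f = (x^3 + 2x + 1)(x^3 + x^2 + 2x + 1), pattern 3+3; mod 13: f = (x + 4)(x + 10)(x^2 + 5x + 5)(x^2 + 6x + 4), pattern 2+2+1+1. No other pattern occurs in this range, so the set of observed cycle types is {3+3, 2+2+1+1}. The candidates containing elements of all these cycle types are A_4 (6T4) of order 12, S_4 (6T7) of order 24, (C_3 x C_3) : C_4 (6T10) of order 36, PSL(2,5) (6T12) of order 60, A_6 (6T15) of order 360; the others are excluded. The observed types are precisely the cycle types that occur in A_4 (6T4) (apart from the identity). Each of the other remaining candidates has further cycle types, and by the Chebotarev density theorem the matching factorization patterns would occur for a proportion of primes equal to their share of the group: S_4 (6T7) additionally contains elements of type 4+2 (6 of its 24 elements, about 25% of primes); (C_3 x C_3) : C_4 (6T10) additionally contains elements of type 4+2, 3+1+1+1 (22 of its 36 elements, about 61% of primes); PSL(2,5) (6T12) additionally contains elements of type 5+1 (24 of its 60 elements, about 40% of primes); A_6 (6T15) additionally contains elements of type 5+1, 4+2, 3+1+1+1 (274 of its 360 elements, about 76% of primes). None of the 33 primes tested shows any such pattern (for each of these groups the chance of that is below 10^-4), which rules them out. Hence G = A_4 (6T4), of order 12.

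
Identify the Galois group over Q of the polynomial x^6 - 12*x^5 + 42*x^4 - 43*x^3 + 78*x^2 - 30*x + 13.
6T5: C_3 x S_3

The polynomial f is an irreducible sextic over Q, so G = Gal(f/Q) is one of the 16 transitive subgroups 6T1, ..., 6T16 of S_6. The discriminant of f is -152796047606667, which is not a perfect square, so G is not contained in A_6. The transitive groups of degree 6 not contained in A_6 are: C_6 (6T1, order 6), S_3 (6T2, order 6), D_6 (6T3, order 12), C_3 x S_3 (6T5, order 18), A_4 x C_2 (6T6, order 24), S_4 (6T8, order 24), S_3 x S_3 (6T9, order 36), S_4 x C_2 (6T11, order 48), (S_3 x S_3) : C_2 (6T13, order 72), PGL(2,5) (6T14, order 120), S_6 (6T16, order 720). By Dedekind's theorem, for a prime p not dividing disc(f) the degrees of the irreducible factors of f mod p form the cycle type of an element of G. Factoring f modulo the 33 such primes p <= 149 (skipping 3, 43, which divide the discriminant), each new pattern first appears at: mod 2: f = (x^6 + x^3 + 1), pattern 6; mod 7: f = (x + 4)(x + 5)(x + 6)(x^3 + x^2 + 2x + 6), pattern 3+1+1+1; mod 17: f = (x^2 + 2x + 13)(x^2 + 9x + 6)(x^2 + 11x + 3), pattern 2+2+2; mod 19: f = (x^3 + 13x^2 + 10x + 8)(x^3 + 13x^2 + 15x + 4), pattern 3+3; mod 73: f = (x + 1)(x + 18)(x + 34)(x + 37)(x + 48)(x + 69), pattern 1+1+1+1+1+1. No other pattern occurs in this range, so the set of observed cycle types is {6, 3+1+1+1, 2+2+2, 3+3, 1+1+1+1+1+1}. The candidates containing elements of all these cycle types are C_3 x S_3 (6T5) of order 18, S_3 x S_3 (6T9) of order 36, (S_3 x S_3) : C_2 (6T13) of order 72, S_6 (6T16) of order 720; the others are excluded. The observed types are precisely the cycle types that occur in C_3 x S_3 (6T5). Each of the other remaining candidates has further cycle types, and by the Chebotarev density theorem the matching factorization patterns would occur for a proportion of primes equal to their share of the group: S_3 x S_3 (6T9) additionally contains elements of type 2+2+1+1 (9 of its 36 elements, about 25% of primes); (S_3 x S_3) : C_2 (6T13) additionally contains elements of type 4+2, 3+2+1, 2+2+1+1, 2+1+1+1+1 (45 of its 72 elements, about 62% of primes); S_6 (6T16) additionally contains elements of type 5+1, 4+2, 4+1+1, 3+2+1, 2+2+1+1, 2+1+1+1+1 (504 of its 720 elements, about 70% of primes). None of the 33 primes tested shows any such pattern (for each of these groups the chance of that is below 10^-4), which rules them out. Hence G = C_3 x S_3 (6T5), of order 18.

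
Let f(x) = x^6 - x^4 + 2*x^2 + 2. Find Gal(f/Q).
6T8: S_4

The polynomial f is an irreducible sextic over Q, so G = Gal(f/Q) is one of the 16 transitive subgroups 6T1, ..., 6T16 of S_6. The discriminant of f is -5120000, which is not a perfect square, so G is not contained in A_6. The transitive groups of degree 6 not contained in A_6 are: C_6 (6T1, order 6), S_3 (6T2, order 6), D_6 (6T3, order 12), C_3 x S_3 (6T5, order 18), A_4 x C_2 (6T6, order 24), S_4 (6T8, order 24), S_3 x S_3 (6T9, order 36), S_4 x C_2 (6T11, order 48), (S_3 x S_3) : C_2 (6T13, order 72), PGL(2,5) (6T14, order 120), S_6 (6T16, order 720). By Dedekind's theorem, for a prime p not dividing disc(f) the degrees of the irreducible factors of f mod p form the cycle type of an element of G. Factoring f modulo the 22 such primes p <= 89 (skipping 2, 5, which divide the discriminant), each new pattern first appears at: mod 3: f = (x^3 + x^2 + 2)(x^3 + 2x^2 + 1), pattern 3+3; mod 7: f = (x^2 + 2)(x^2 + x + 6)(x^2 + 6x + 6), pattern 2+2+2; mod 13: f = (x + 4)(x + 9)(x^4 + 2x^2 + 8), pattern 4+1+1; mod 43: f = (x + 12)(x + 31)(x^2 + 4)(x^2 + 10), pattern 2+2+1+1. No other pattern occurs in this range, so the set of observed cycle types is {3+3, 2+2+2, 4+1+1, 2+2+1+1}. The candidates containing elements of all these cycle types are S_4 (6T8) of order 24, S_4 x C_2 (6T11) of order 48, PGL(2,5) (6T14) of order 120, S_6 (6T16) of order 720; the others are excluded. The observed types are precisely the cycle types that occur in S_4 (6T8) (apart from the identity). Each of the other remaining candidates has further cycle types, and by the Chebotarev density theorem the matching factorization patterns would occur for a proportion of primes equal to their share of the group: S_4 x C_2 (6T11) additionally contains elements of type 6, 4+2, 2+1+1+1+1 (17 of its 48 elements, about 35% of primes); PGL(2,5) (6T14) additionally contains elements of type 6, 5+1 (44 of its 120 elements, about 37% of primes); S_6 (6T16) additionally contains elements of type 6, 5+1, 4+2, 3+2+1, 3+1+1+1, 2+1+1+1+1 (529 of its 720 elements, about 73% of primes). None of the 22 primes tested shows any such pattern (for each of these groups the chance of that is below 10^-4), which rules them out. Hence G = S_4 (6T8), of order 24.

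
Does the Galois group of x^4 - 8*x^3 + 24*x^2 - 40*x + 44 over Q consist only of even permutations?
The polynomial is irreducible of degree 4 over Q. Its discriminant is 331776 = 576^2, a perfect square. A Galois group lies in the alternating group exactly when the discriminant is a square in Q, so the Galois group (A_4) is contained in A_4.

Yes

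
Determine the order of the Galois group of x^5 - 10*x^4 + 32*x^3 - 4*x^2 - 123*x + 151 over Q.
120

The degree of the splitting field over Q equals the order of the Galois group, so first determine the group. The polynomial f is an irreducible quintic over Q, so G = Gal(f/Q) is a transitive subgroup of S_5: one of C_5 (5T1, order 5), D_5 (5T2, order 10), F_20 (5T3, order 20), A_5 (5T4, order 60) or S_5 (5T5, order 120). The discriminant of f is 55518595669, which is not a perfect square, so G is not contained in A_5. The transitive groups of degree 5 not contained in A_5 are: F_20 (5T3, order 20), S_5 (5T5, order 120). By Dedekind's theorem, for a prime p not dividing disc(f) the degrees of the irreducible factors of f mod p form the cycle type of an element of G. Factoring f modulo the first such prime p = 2, each new pattern first appears at: mod 2: f = (x^2 + x + 1)(x^3 + x^2 + 1), pattern 3+2. No other pattern occurs in this range, so the set of observed cycle types is {3+2}. Among the candidates above, the only group containing elements of all these cycle types is S_5 (5T5) — F_20 (5T3) lacks at least one of them. Hence G = S_5 (5T5), of order 120. The Galois group S_5 (5T5) has order 120, so the splitting field has degree 120 over Q.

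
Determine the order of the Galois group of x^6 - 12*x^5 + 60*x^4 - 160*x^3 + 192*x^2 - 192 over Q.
12

The degree of the splitting field over Q equals the order of the Galois group, so first determine the group. The polynomial f is an irreducible sextic over Q, so G = Gal(f/Q) is one of the 16 transitive subgroups 6T1, ..., 6T16 of S_6. The discriminant of f is 450868486864896 = 21233664^2, a perfect square, so G is contained in A_6. The transitive groups of degree 6 contained in A_6 are: A_4 (6T4, order 12), S_4 (6T7, order 24), (C_3 x C_3) : C_4 (6T10, order 36), PSL(2,5) (6T12, order 60), A_6 (6T15, order 360). By Dedekind's theorem, for a prime p not dividing disc(f) the degrees of the irreducible factors of f mod p form the cycle type of an element of G. Factoring f modulo the 33 such primes p <= 149 (skipping 2, 3, which divide the discriminant), each new pattern first appears at: mod 5: f = (x^3 + x^2 + x + 4)(x^3 + 2x^2 + 2x + 2), pattern 3+3; mod 17: f = (x + 2)(x + 11)(x^2 + 13x + 9)(x^2 + 13x + 15), pattern 2+2+1+1; mod 71: f = (x + 5)(x + 6)(x + 8)(x + 59)(x + 61)(x + 62), pattern 1+1+1+1+1+1. No other pattern occurs in this range, so the set of observed cycle types is {3+3, 2+2+1+1, 1+1+1+1+1+1}. The candidates containing elements of all these cycle types are A_4 (6T4) of order 12, S_4 (6T7) of order 24, (C_3 x C_3) : C_4 (6T10) of order 36, PSL(2,5) (6T12) of order 60, A_6 (6T15) of order 360; the others are excluded. The observed types are precisely the cycle types that occur in A_4 (6T4). Each of the other remaining candidates has further cycle types, and by the Chebotarev density theorem the matching factorization patterns would occur for a proportion of primes equal to their share of the group: S_4 (6T7) additionally contains elements of type 4+2 (6 of its 24 elements, about 25% of primes); (C_3 x C_3) : C_4 (6T10) additionally contains elements of type 4+2, 3+1+1+1 (22 of its 36 elements, about 61% of primes); PSL(2,5) (6T12) additionally contains elements of type 5+1 (24 of its 60 elements, about 40% of primes); A_6 (6T15) additionally contains elements of type 5+1, 4+2, 3+1+1+1 (274 of its 360 elements, about 76% of primes). None of the 33 primes tested shows any such pattern (for each of these groups the chance of that is below 10^-4), which rules them out. Hence G = A_4 (6T4), of order 12. The Galois group A_4 (6T4) has order 12, so the splitting field has degree 12 over Q.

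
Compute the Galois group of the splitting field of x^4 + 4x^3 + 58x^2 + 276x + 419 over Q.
The polynomial is an irreducible quartic over Q and its discriminant is 16044853248, which is not a perfect square, so the Galois group is not contained in A_4. The resolvent cubic y^3 - 58*y^2 - 572*y + 14328 has exactly one rational root, so the Galois group is C_4 or D_4. The quartic remains irreducible over Q(sqrt(disc)), so the group is D_4.

D_4 (also written D4)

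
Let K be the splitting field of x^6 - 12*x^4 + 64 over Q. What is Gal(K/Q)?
The polynomial f is an irreducible sextic over Q, so G = Gal(f/Q) is one of the 16 transitive subgroups 6T1, ..., 6T16 of S_6. The discriminant of f is -450868486864896, which is not a perfect square, so G is not contained in A_6. The transitive groups of degree 6 not contained in A_6 are: C_6 (6T1, order 6), S_3 (6T2, order 6), D_6 (6T3, order 12), C_3 x S_3 (6T5, order 18), A_4 x C_2 (6T6, order 24), S_4 (6T8, order 24), S_3 x S_3 (6T9, order 36), S_4 x C_2 (6T11, order 48), (S_3 x S_3) : C_2 (6T13, order 72), PGL(2,5) (6T14, order 120), S_6 (6T16, order 720). By Dedekind's theorem, for a prime p not dividing disc(f) the degrees of the irreducible factors of f mod p form the cycle type of an element of G. Factoring f modulo the 33 such primes p <= 149 (skipping 2, 3, which divide the discriminant), each new pattern first appears at: mod 5: f = (x^3 + 2x^2 + x + 4)(x^3 + 3x^2 + x + 1), pattern 3+3; mod 7: f = (x^6 + 2x^4 + 1), pattern 6; mod 17: f = (x + 4)(x + 13)(x^2 + 7)(x^2 + 14), pattern 2+2+1+1; mod 19: f = (x + 5)(x + 7)(x + 12)(x + 14)(x^2 + 5), pattern 2+1+1+1+1; mod 71: f = (x^2 + 3)(x^2 + 18)(x^2 + 38), pattern 2+2+2. No other pattern occurs in this range, so the set of observed cycle types is {3+3, 6, 2+2+1+1, 2+1+1+1+1, 2+2+2}. The candidates containing elements of all these cycle types are A_4 x C_2 (6T6) of order 24, S_4 x C_2 (6T11) of order 48, (S_3 x S_3) : C_2 (6T13) of order 72, S_6 (6T16) of order 720; the others are excluded. The observed types are precisely the cycle types that occur in A_4 x C_2 (6T6) (apart from the identity). Each of the other remaining candidates has further cycle types, and by the Chebotarev density theorem the matching factorization patterns would occur for a proportion of primes equal to their share of the group: S_4 x C_2 (6T11) additionally contains elements of type 4+2, 4+1+1 (12 of its 48 elements, about 25% of primes); (S_3 x S_3) : C_2 (6T13) additionally contains elements of type 4+2, 3+2+1, 3+1+1+1 (34 of its 72 elements, about 47% of primes); S_6 (6T16) additionally contains elements of type 5+1, 4+2, 4+1+1, 3+2+1, 3+1+1+1 (484 of its 720 elements, about 67% of primes). None of the 33 primes tested shows any such pattern (for each of these groups the chance of that is below 10^-4), which rules them out. Hence G = A_4 x C_2 (6T6), of order 24.

A_4 x C_2 (also written A4xC2)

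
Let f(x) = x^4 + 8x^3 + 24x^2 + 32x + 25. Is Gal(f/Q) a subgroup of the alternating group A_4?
Yes

The polynomial is irreducible of degree 4 over Q. Its discriminant is 186624 = 432^2, a perfect square. A Galois group lies in the alternating group exactly when the discriminant is a square in Q, so the Galois group (V_4) is contained in A_4.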